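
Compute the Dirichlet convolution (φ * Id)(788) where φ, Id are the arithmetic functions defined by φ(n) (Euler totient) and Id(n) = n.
(φ * Id)(788) = 3144

Divisors of 788: [1, 2, 4, 197, 394, 788]. For each d | 788:
  d = 1: φ(1) · Id(788/1) = 1 · 788 = 788
  d = 2: φ(2) · Id(788/2) = 1 · 394 = 394
  d = 4: φ(4) · Id(788/4) = 2 · 197 = 394
  d = 197: φ(197) · Id(788/197) = 196 · 4 = 784
  d = 394: φ(394) · Id(788/394) = 196 · 2 = 392
  d = 788: φ(788) · Id(788/788) = 392 · 1 = 392
Summing: (φ * Id)(788) = 788 + 394 + 394 + 784 + 392 + 392 = 3144.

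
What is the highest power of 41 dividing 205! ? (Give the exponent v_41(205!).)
v_41(205!) = 5

Legendre's formula: v_p(n!) = Σ_{k ≥ 1} ⌊n / p^k⌋. For p = 41, n = 205, the terms are:
  ⌊205/41^1⌋ = ⌊205/41⌋ = 5
(the next term ⌊205/41^2⌋ = 0, terminating the sum). Summing: v_41(205!) = 5 = 5.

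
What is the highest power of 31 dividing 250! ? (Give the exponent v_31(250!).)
v_31(250!) = 8

Legendre's formula: v_p(n!) = Σ_{k ≥ 1} ⌊n / p^k⌋. For p = 31, n = 250, the terms are:
  ⌊250/31^1⌋ = ⌊250/31⌋ = 8
(the next term ⌊250/31^2⌋ = 0, terminating the sum). Summing: v_31(250!) = 8 = 8.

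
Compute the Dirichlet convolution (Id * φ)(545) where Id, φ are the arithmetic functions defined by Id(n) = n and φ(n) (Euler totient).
(Id * φ)(545) = 1953

Divisors of 545: [1, 5, 109, 545]. For each d | 545:
  d = 1: Id(1) · φ(545/1) = 1 · 432 = 432
  d = 5: Id(5) · φ(545/5) = 5 · 108 = 540
  d = 109: Id(109) · φ(545/109) = 109 · 4 = 436
  d = 545: Id(545) · φ(545/545) = 545 · 1 = 545
Summing: (Id * φ)(545) = 432 + 540 + 436 + 545 = 1953.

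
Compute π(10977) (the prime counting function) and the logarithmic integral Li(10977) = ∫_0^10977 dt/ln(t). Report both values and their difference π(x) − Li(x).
π(10977) = 1332;  Li(10977) ≈ 1351.67;  π(x) − Li(x) ≈ -19.67.

Direct count of primes ≤ 10977 gives π(10977) = 1332. Numerical evaluation of the logarithmic integral gives Li(10977) ≈ 1351.67. The difference π(x) − Li(x) ≈ -19.67 is typically negative for small/moderate x (Li(x) overestimates), though Littlewood's theorem shows this sign changes infinitely often.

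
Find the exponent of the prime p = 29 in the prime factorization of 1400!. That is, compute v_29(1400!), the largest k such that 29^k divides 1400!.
v_29(1400!) = 49

Legendre's formula: v_p(n!) = Σ_{k ≥ 1} ⌊n / p^k⌋. For p = 29, n = 1400, the terms are:
  ⌊1400/29^1⌋ = ⌊1400/29⌋ = 48
  ⌊1400/29^2⌋ = ⌊1400/841⌋ = 1
(the next term ⌊1400/29^3⌋ = 0, terminating the sum). Summing: v_29(1400!) = 48 + 1 = 49.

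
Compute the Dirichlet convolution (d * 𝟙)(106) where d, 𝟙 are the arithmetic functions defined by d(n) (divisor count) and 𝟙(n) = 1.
(d * 𝟙)(106) = 9

Divisors of 106: [1, 2, 53, 106]. For each d | 106:
  d = 1: d(1) · 𝟙(106/1) = 1 · 1 = 1
  d = 2: d(2) · 𝟙(106/2) = 2 · 1 = 2
  d = 53: d(53) · 𝟙(106/53) = 2 · 1 = 2
  d = 106: d(106) · 𝟙(106/106) = 4 · 1 = 4
Summing: (d * 𝟙)(106) = 1 + 2 + 2 + 4 = 9.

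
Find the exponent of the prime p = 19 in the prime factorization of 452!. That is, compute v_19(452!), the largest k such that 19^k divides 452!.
v_19(452!) = 24

Legendre's formula: v_p(n!) = Σ_{k ≥ 1} ⌊n / p^k⌋. For p = 19, n = 452, the terms are:
  ⌊452/19^1⌋ = ⌊452/19⌋ = 23
  ⌊452/19^2⌋ = ⌊452/361⌋ = 1
(the next term ⌊452/19^3⌋ = 0, terminating the sum). Summing: v_19(452!) = 23 + 1 = 24.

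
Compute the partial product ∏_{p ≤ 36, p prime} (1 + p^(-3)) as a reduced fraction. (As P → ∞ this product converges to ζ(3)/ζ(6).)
∏ = 123276368443014873612288/104343309932640260237195

The primes p ≤ 36 are [2, 3, 5, 7, 11, 13, 17, 19, 23, 29, 31]. For each, (1 + 1/p^3) = (p^3 + 1)/p^3. Multiplying these fractions over p ∈ [2, 3, 5, 7, 11, 13, 17, 19, 23, 29, 31] gives 123276368443014873612288/104343309932640260237195. (In the limit P → ∞ this tends to ζ(3)/ζ(6).)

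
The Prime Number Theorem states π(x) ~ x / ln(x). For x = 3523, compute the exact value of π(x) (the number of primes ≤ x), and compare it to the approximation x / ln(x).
π(3523) = 491;  x/ln(x) ≈ 431.37;  relative error ≈ 12.15%.

Directly count primes up to 3523: π(3523) = 491. The PNT approximation gives 3523/ln(3523) ≈ 3523/8.16707 ≈ 431.37. Relative error (π(x) − x/ln(x)) / π(x) ≈ 12.15%; the approximation is known to undercount slightly (Li(x) is a better estimate).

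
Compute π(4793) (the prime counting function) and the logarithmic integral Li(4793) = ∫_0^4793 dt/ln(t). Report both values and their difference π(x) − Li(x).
π(4793) = 645;  Li(4793) ≈ 659.92;  π(x) − Li(x) ≈ -14.92.

Direct count of primes ≤ 4793 gives π(4793) = 645. Numerical evaluation of the logarithmic integral gives Li(4793) ≈ 659.92. The difference π(x) − Li(x) ≈ -14.92 is typically negative for small/moderate x (Li(x) overestimates), though Littlewood's theorem shows this sign changes infinitely often.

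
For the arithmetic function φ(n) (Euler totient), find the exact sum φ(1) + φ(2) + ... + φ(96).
Σ_{n ≤ 96} φ(n) = 2806

Compute φ(n) for each 1 ≤ n ≤ 96: φ(1) = 1, φ(2) = 1, φ(3) = 2, φ(4) = 2, φ(5) = 4, φ(6) = 2, φ(7) = 6, φ(8) = 4, φ(9) = 6, φ(10) = 4, φ(11) = 10, φ(12) = 4, φ(13) = 12, φ(14) = 6, φ(15) = 8, φ(16) = 8, φ(17) = 16, φ(18) = 6, φ(19) = 18, φ(20) = 8, φ(21) = 12, φ(22) = 10, φ(23) = 22, φ(24) = 8, φ(25) = 20, φ(26) = 12, φ(27) = 18, φ(28) = 12, φ(29) = 28, φ(30) = 8, φ(31) = 30, φ(32) = 16, φ(33) = 20, φ(34) = 16, φ(35) = 24, φ(36) = 12, φ(37) = 36, φ(38) = 18, φ(39) = 24, φ(40) = 16, φ(41) = 40, φ(42) = 12, φ(43) = 42, φ(44) = 20, φ(45) = 24, φ(46) = 22, φ(47) = 46, φ(48) = 16, φ(49) = 42, φ(50) = 20, φ(51) = 32, φ(52) = 24, φ(53) = 52, φ(54) = 18, φ(55) = 40, φ(56) = 24, φ(57) = 36, φ(58) = 28, φ(59) = 58, φ(60) = 16, φ(61) = 60, φ(62) = 30, φ(63) = 36, φ(64) = 32, φ(65) = 48, φ(66) = 20, φ(67) = 66, φ(68) = 32, φ(69) = 44, φ(70) = 24, φ(71) = 70, φ(72) = 24, φ(73) = 72, φ(74) = 36, φ(75) = 40, φ(76) = 36, φ(77) = 60, φ(78) = 24, φ(79) = 78, φ(80) = 32, φ(81) = 54, φ(82) = 40, φ(83) = 82, φ(84) = 24, φ(85) = 64, φ(86) = 42, φ(87) = 56, φ(88) = 40, φ(89) = 88, φ(90) = 24, φ(91) = 72, φ(92) = 44, φ(93) = 60, φ(94) = 46, φ(95) = 72, φ(96) = 32. Summing all 96 values: 2806. (Average order: Σ_{n ≤ x} φ(n) ~ (3/π²) x². For x = 96, (3/π²)·96² ≈ 2801.33.)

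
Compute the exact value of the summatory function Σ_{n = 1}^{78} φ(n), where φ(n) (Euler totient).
Σ_{n ≤ 78} φ(n) = 1856

Compute φ(n) for each 1 ≤ n ≤ 78: φ(1) = 1, φ(2) = 1, φ(3) = 2, φ(4) = 2, φ(5) = 4, φ(6) = 2, φ(7) = 6, φ(8) = 4, φ(9) = 6, φ(10) = 4, φ(11) = 10, φ(12) = 4, φ(13) = 12, φ(14) = 6, φ(15) = 8, φ(16) = 8, φ(17) = 16, φ(18) = 6, φ(19) = 18, φ(20) = 8, φ(21) = 12, φ(22) = 10, φ(23) = 22, φ(24) = 8, φ(25) = 20, φ(26) = 12, φ(27) = 18, φ(28) = 12, φ(29) = 28, φ(30) = 8, φ(31) = 30, φ(32) = 16, φ(33) = 20, φ(34) = 16, φ(35) = 24, φ(36) = 12, φ(37) = 36, φ(38) = 18, φ(39) = 24, φ(40) = 16, φ(41) = 40, φ(42) = 12, φ(43) = 42, φ(44) = 20, φ(45) = 24, φ(46) = 22, φ(47) = 46, φ(48) = 16, φ(49) = 42, φ(50) = 20, φ(51) = 32, φ(52) = 24, φ(53) = 52, φ(54) = 18, φ(55) = 40, φ(56) = 24, φ(57) = 36, φ(58) = 28, φ(59) = 58, φ(60) = 16, φ(61) = 60, φ(62) = 30, φ(63) = 36, φ(64) = 32, φ(65) = 48, φ(66) = 20, φ(67) = 66, φ(68) = 32, φ(69) = 44, φ(70) = 24, φ(71) = 70, φ(72) = 24, φ(73) = 72, φ(74) = 36, φ(75) = 40, φ(76) = 36, φ(77) = 60, φ(78) = 24. Summing all 78 values: 1856. (Average order: Σ_{n ≤ x} φ(n) ~ (3/π²) x². For x = 78, (3/π²)·78² ≈ 1849.31.)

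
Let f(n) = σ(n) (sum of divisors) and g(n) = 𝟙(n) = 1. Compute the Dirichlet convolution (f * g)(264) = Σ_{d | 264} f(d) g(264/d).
(σ * 𝟙)(264) = 1690

Divisors of 264: [1, 2, 3, 4, 6, 8, 11, 12, 22, 24, 33, 44, 66, 88, 132, 264]. For each d | 264:
  d = 1: σ(1) · 𝟙(264/1) = 1 · 1 = 1
  d = 2: σ(2) · 𝟙(264/2) = 3 · 1 = 3
  d = 3: σ(3) · 𝟙(264/3) = 4 · 1 = 4
  d = 4: σ(4) · 𝟙(264/4) = 7 · 1 = 7
  d = 6: σ(6) · 𝟙(264/6) = 12 · 1 = 12
  d = 8: σ(8) · 𝟙(264/8) = 15 · 1 = 15
  d = 11: σ(11) · 𝟙(264/11) = 12 · 1 = 12
  d = 12: σ(12) · 𝟙(264/12) = 28 · 1 = 28
  d = 22: σ(22) · 𝟙(264/22) = 36 · 1 = 36
  d = 24: σ(24) · 𝟙(264/24) = 60 · 1 = 60
  d = 33: σ(33) · 𝟙(264/33) = 48 · 1 = 48
  d = 44: σ(44) · 𝟙(264/44) = 84 · 1 = 84
  d = 66: σ(66) · 𝟙(264/66) = 144 · 1 = 144
  d = 88: σ(88) · 𝟙(264/88) = 180 · 1 = 180
  d = 132: σ(132) · 𝟙(264/132) = 336 · 1 = 336
  d = 264: σ(264) · 𝟙(264/264) = 720 · 1 = 720
Summing: (σ * 𝟙)(264) = 1 + 3 + 4 + 7 + 12 + 15 + 12 + 28 + 36 + 60 + 48 + 84 + 144 + 180 + 336 + 720 = 1690.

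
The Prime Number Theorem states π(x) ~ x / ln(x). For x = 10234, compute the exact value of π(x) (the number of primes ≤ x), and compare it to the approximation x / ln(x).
π(10234) = 1254;  x/ln(x) ≈ 1108.36;  relative error ≈ 11.61%.

Directly count primes up to 10234: π(10234) = 1254. The PNT approximation gives 10234/ln(10234) ≈ 10234/9.23347 ≈ 1108.36. Relative error (π(x) − x/ln(x)) / π(x) ≈ 11.61%; the approximation is known to undercount slightly (Li(x) is a better estimate).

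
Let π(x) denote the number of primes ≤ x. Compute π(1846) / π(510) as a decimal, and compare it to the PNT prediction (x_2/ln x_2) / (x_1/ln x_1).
π(1846)/π(510) = 282/97 ≈ 2.9072;  PNT prediction ≈ 3.0005.

π(510) = 97 and π(1846) = 282, so π(1846)/π(510) ≈ 2.9072. The PNT-predicted ratio is (1846/ln(1846)) / (510/ln(510)) ≈ 3.0005. The two agree to within a few percent, as expected.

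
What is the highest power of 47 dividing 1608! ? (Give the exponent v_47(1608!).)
v_47(1608!) = 34

Legendre's formula: v_p(n!) = Σ_{k ≥ 1} ⌊n / p^k⌋. For p = 47, n = 1608, the terms are:
  ⌊1608/47^1⌋ = ⌊1608/47⌋ = 34
(the next term ⌊1608/47^2⌋ = 0, terminating the sum). Summing: v_47(1608!) = 34 = 34.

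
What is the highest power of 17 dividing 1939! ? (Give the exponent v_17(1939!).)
v_17(1939!) = 120

Legendre's formula: v_p(n!) = Σ_{k ≥ 1} ⌊n / p^k⌋. For p = 17, n = 1939, the terms are:
  ⌊1939/17^1⌋ = ⌊1939/17⌋ = 114
  ⌊1939/17^2⌋ = ⌊1939/289⌋ = 6
(the next term ⌊1939/17^3⌋ = 0, terminating the sum). Summing: v_17(1939!) = 114 + 6 = 120.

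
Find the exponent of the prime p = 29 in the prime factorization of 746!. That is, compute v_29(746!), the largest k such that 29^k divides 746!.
v_29(746!) = 25

Legendre's formula: v_p(n!) = Σ_{k ≥ 1} ⌊n / p^k⌋. For p = 29, n = 746, the terms are:
  ⌊746/29^1⌋ = ⌊746/29⌋ = 25
(the next term ⌊746/29^2⌋ = 0, terminating the sum). Summing: v_29(746!) = 25 = 25.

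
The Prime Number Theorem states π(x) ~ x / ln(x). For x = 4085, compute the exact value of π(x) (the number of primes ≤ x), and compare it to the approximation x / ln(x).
π(4085) = 562;  x/ln(x) ≈ 491.28;  relative error ≈ 12.58%.

Directly count primes up to 4085: π(4085) = 562. The PNT approximation gives 4085/ln(4085) ≈ 4085/8.31508 ≈ 491.28. Relative error (π(x) − x/ln(x)) / π(x) ≈ 12.58%; the approximation is known to undercount slightly (Li(x) is a better estimate).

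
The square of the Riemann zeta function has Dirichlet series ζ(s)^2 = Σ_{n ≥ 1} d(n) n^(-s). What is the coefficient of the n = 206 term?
d(206) = 4

ζ(s)^2 = (Σ 1/m^s)(Σ 1/k^s). The coefficient of 1/n^s in the product is the number of ordered pairs (m, k) with mk = n, which equals d(n). For n = 206, divisors are [1, 2, 103, 206], so d(206) = 4.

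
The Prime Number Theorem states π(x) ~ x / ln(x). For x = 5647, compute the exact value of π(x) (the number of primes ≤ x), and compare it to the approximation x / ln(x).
π(5647) = 742;  x/ln(x) ≈ 653.67;  relative error ≈ 11.90%.

Directly count primes up to 5647: π(5647) = 742. The PNT approximation gives 5647/ln(5647) ≈ 5647/8.63888 ≈ 653.67. Relative error (π(x) − x/ln(x)) / π(x) ≈ 11.90%; the approximation is known to undercount slightly (Li(x) is a better estimate).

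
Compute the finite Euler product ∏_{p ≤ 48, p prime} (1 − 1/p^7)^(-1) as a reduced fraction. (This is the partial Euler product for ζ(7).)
∏ = 23382886769632432571789841128782562016512130510871147719864543051070039135878767058418261603816212645625/23189273096315310437319062436725495011112024414316439805760324840606793884675752039664775666767203598336

The primes p ≤ 48 are [2, 3, 5, 7, 11, 13, 17, 19, 23, 29, 31, 37, 41, 43, 47]. For each prime, (1 − 1/p^7)^(-1) = p^7 / (p^7 − 1). The product is (1 − 1/2^7)^(-1), (1 − 1/3^7)^(-1), (1 − 1/5^7)^(-1), (1 − 1/7^7)^(-1), (1 − 1/11^7)^(-1), (1 − 1/13^7)^(-1), (1 − 1/17^7)^(-1), (1 − 1/19^7)^(-1), (1 − 1/23^7)^(-1), (1 − 1/29^7)^(-1), (1 − 1/31^7)^(-1), (1 − 1/37^7)^(-1), (1 − 1/41^7)^(-1), (1 − 1/43^7)^(-1), (1 − 1/47^7)^(-1) = ∏ p^7 / (p^7 − 1) = 23382886769632432571789841128782562016512130510871147719864543051070039135878767058418261603816212645625/23189273096315310437319062436725495011112024414316439805760324840606793884675752039664775666767203598336.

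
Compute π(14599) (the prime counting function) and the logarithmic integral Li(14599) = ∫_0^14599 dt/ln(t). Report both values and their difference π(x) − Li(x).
π(14599) = 1710;  Li(14599) ≈ 1734.86;  π(x) − Li(x) ≈ -24.86.

Direct count of primes ≤ 14599 gives π(14599) = 1710. Numerical evaluation of the logarithmic integral gives Li(14599) ≈ 1734.86. The difference π(x) − Li(x) ≈ -24.86 is typically negative for small/moderate x (Li(x) overestimates), though Littlewood's theorem shows this sign changes infinitely often.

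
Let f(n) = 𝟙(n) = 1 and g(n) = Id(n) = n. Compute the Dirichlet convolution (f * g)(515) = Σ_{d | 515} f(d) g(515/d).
(𝟙 * Id)(515) = 624

Divisors of 515: [1, 5, 103, 515]. For each d | 515:
  d = 1: 𝟙(1) · Id(515/1) = 1 · 515 = 515
  d = 5: 𝟙(5) · Id(515/5) = 1 · 103 = 103
  d = 103: 𝟙(103) · Id(515/103) = 1 · 5 = 5
  d = 515: 𝟙(515) · Id(515/515) = 1 · 1 = 1
Summing: (𝟙 * Id)(515) = 515 + 103 + 5 + 1 = 624.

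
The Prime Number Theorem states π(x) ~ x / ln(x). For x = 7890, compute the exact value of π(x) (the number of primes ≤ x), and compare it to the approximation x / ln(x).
π(7890) = 997;  x/ln(x) ≈ 879.27;  relative error ≈ 11.81%.

Directly count primes up to 7890: π(7890) = 997. The PNT approximation gives 7890/ln(7890) ≈ 7890/8.97335 ≈ 879.27. Relative error (π(x) − x/ln(x)) / π(x) ≈ 11.81%; the approximation is known to undercount slightly (Li(x) is a better estimate).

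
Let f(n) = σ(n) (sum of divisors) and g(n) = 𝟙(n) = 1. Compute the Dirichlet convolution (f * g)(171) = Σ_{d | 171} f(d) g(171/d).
(σ * 𝟙)(171) = 378

Divisors of 171: [1, 3, 9, 19, 57, 171]. For each d | 171:
  d = 1: σ(1) · 𝟙(171/1) = 1 · 1 = 1
  d = 3: σ(3) · 𝟙(171/3) = 4 · 1 = 4
  d = 9: σ(9) · 𝟙(171/9) = 13 · 1 = 13
  d = 19: σ(19) · 𝟙(171/19) = 20 · 1 = 20
  d = 57: σ(57) · 𝟙(171/57) = 80 · 1 = 80
  d = 171: σ(171) · 𝟙(171/171) = 260 · 1 = 260
Summing: (σ * 𝟙)(171) = 1 + 4 + 13 + 20 + 80 + 260 = 378.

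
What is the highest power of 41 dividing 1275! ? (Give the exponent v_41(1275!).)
v_41(1275!) = 31

Legendre's formula: v_p(n!) = Σ_{k ≥ 1} ⌊n / p^k⌋. For p = 41, n = 1275, the terms are:
  ⌊1275/41^1⌋ = ⌊1275/41⌋ = 31
(the next term ⌊1275/41^2⌋ = 0, terminating the sum). Summing: v_41(1275!) = 31 = 31.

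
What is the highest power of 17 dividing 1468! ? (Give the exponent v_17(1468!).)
v_17(1468!) = 91

Legendre's formula: v_p(n!) = Σ_{k ≥ 1} ⌊n / p^k⌋. For p = 17, n = 1468, the terms are:
  ⌊1468/17^1⌋ = ⌊1468/17⌋ = 86
  ⌊1468/17^2⌋ = ⌊1468/289⌋ = 5
(the next term ⌊1468/17^3⌋ = 0, terminating the sum). Summing: v_17(1468!) = 86 + 5 = 91.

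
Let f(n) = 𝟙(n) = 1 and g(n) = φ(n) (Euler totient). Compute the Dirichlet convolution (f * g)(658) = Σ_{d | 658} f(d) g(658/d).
(𝟙 * φ)(658) = 658

Divisors of 658: [1, 2, 7, 14, 47, 94, 329, 658]. For each d | 658:
  d = 1: 𝟙(1) · φ(658/1) = 1 · 276 = 276
  d = 2: 𝟙(2) · φ(658/2) = 1 · 276 = 276
  d = 7: 𝟙(7) · φ(658/7) = 1 · 46 = 46
  d = 14: 𝟙(14) · φ(658/14) = 1 · 46 = 46
  d = 47: 𝟙(47) · φ(658/47) = 1 · 6 = 6
  d = 94: 𝟙(94) · φ(658/94) = 1 · 6 = 6
  d = 329: 𝟙(329) · φ(658/329) = 1 · 1 = 1
  d = 658: 𝟙(658) · φ(658/658) = 1 · 1 = 1
Summing: (𝟙 * φ)(658) = 276 + 276 + 46 + 46 + 6 + 6 + 1 + 1 = 658.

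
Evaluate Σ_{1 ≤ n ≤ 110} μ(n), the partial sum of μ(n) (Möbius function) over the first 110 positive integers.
Σ_{n ≤ 110} μ(n) = -5

Compute μ(n) for each 1 ≤ n ≤ 110: μ(1) = 1, μ(2) = -1, μ(3) = -1, μ(4) = 0, μ(5) = -1, μ(6) = 1, μ(7) = -1, μ(8) = 0, μ(9) = 0, μ(10) = 1, μ(11) = -1, μ(12) = 0, μ(13) = -1, μ(14) = 1, μ(15) = 1, μ(16) = 0, μ(17) = -1, μ(18) = 0, μ(19) = -1, μ(20) = 0, μ(21) = 1, μ(22) = 1, μ(23) = -1, μ(24) = 0, μ(25) = 0, μ(26) = 1, μ(27) = 0, μ(28) = 0, μ(29) = -1, μ(30) = -1, μ(31) = -1, μ(32) = 0, μ(33) = 1, μ(34) = 1, μ(35) = 1, μ(36) = 0, μ(37) = -1, μ(38) = 1, μ(39) = 1, μ(40) = 0, μ(41) = -1, μ(42) = -1, μ(43) = -1, μ(44) = 0, μ(45) = 0, μ(46) = 1, μ(47) = -1, μ(48) = 0, μ(49) = 0, μ(50) = 0, μ(51) = 1, μ(52) = 0, μ(53) = -1, μ(54) = 0, μ(55) = 1, μ(56) = 0, μ(57) = 1, μ(58) = 1, μ(59) = -1, μ(60) = 0, μ(61) = -1, μ(62) = 1, μ(63) = 0, μ(64) = 0, μ(65) = 1, μ(66) = -1, μ(67) = -1, μ(68) = 0, μ(69) = 1, μ(70) = -1, μ(71) = -1, μ(72) = 0, μ(73) = -1, μ(74) = 1, μ(75) = 0, μ(76) = 0, μ(77) = 1, μ(78) = -1, μ(79) = -1, μ(80) = 0, μ(81) = 0, μ(82) = 1, μ(83) = -1, μ(84) = 0, μ(85) = 1, μ(86) = 1, μ(87) = 1, μ(88) = 0, μ(89) = -1, μ(90) = 0, μ(91) = 1, μ(92) = 0, μ(93) = 1, μ(94) = 1, μ(95) = 1, μ(96) = 0, μ(97) = -1, μ(98) = 0, μ(99) = 0, μ(100) = 0, μ(101) = -1, μ(102) = -1, μ(103) = -1, μ(104) = 0, μ(105) = -1, μ(106) = 1, μ(107) = -1, μ(108) = 0, μ(109) = -1, μ(110) = -1. Summing all 110 values: -5. (Mertens function M(x) = Σ_{n ≤ x} μ(n); on average M(x) should be small (PNT ⟺ M(x) = o(x)).)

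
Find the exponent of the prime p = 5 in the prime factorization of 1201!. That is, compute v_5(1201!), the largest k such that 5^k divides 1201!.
v_5(1201!) = 298

Legendre's formula: v_p(n!) = Σ_{k ≥ 1} ⌊n / p^k⌋. For p = 5, n = 1201, the terms are:
  ⌊1201/5^1⌋ = ⌊1201/5⌋ = 240
  ⌊1201/5^2⌋ = ⌊1201/25⌋ = 48
  ⌊1201/5^3⌋ = ⌊1201/125⌋ = 9
  ⌊1201/5^4⌋ = ⌊1201/625⌋ = 1
(the next term ⌊1201/5^5⌋ = 0, terminating the sum). Summing: v_5(1201!) = 240 + 48 + 9 + 1 = 298.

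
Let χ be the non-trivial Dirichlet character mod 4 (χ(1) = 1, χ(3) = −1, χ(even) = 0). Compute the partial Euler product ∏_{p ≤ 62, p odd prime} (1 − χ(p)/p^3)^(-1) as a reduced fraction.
∏ = 126115667482028600084463789626710364805572778792731/130156894276470431285217911893722225289762827141120

The odd primes p ≤ 62 are [3, 5, 7, 11, 13, 17, 19, 23, 29, 31, 37, 41, 43, 47, 53, 59, 61]. For each, χ(p) = 1 if p ≡ 1 mod 4, χ(p) = −1 if p ≡ 3 mod 4. Taking (1 − χ(p)/p^3)^(-1) = p^3/(p^3 − χ(p)): (1 − (-1)/3^3)^(-1) · (1 − (1)/5^3)^(-1) · (1 − (-1)/7^3)^(-1) · (1 − (-1)/11^3)^(-1) · (1 − (1)/13^3)^(-1) · (1 − (1)/17^3)^(-1) · (1 − (-1)/19^3)^(-1) · (1 − (-1)/23^3)^(-1) · (1 − (1)/29^3)^(-1) · (1 − (-1)/31^3)^(-1) · (1 − (1)/37^3)^(-1) · (1 − (1)/41^3)^(-1) · (1 − (-1)/43^3)^(-1) · (1 − (-1)/47^3)^(-1) · (1 − (1)/53^3)^(-1) · (1 − (-1)/59^3)^(-1) · (1 − (1)/61^3)^(-1) = 126115667482028600084463789626710364805572778792731/130156894276470431285217911893722225289762827141120.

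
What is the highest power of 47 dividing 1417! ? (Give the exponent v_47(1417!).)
v_47(1417!) = 30

Legendre's formula: v_p(n!) = Σ_{k ≥ 1} ⌊n / p^k⌋. For p = 47, n = 1417, the terms are:
  ⌊1417/47^1⌋ = ⌊1417/47⌋ = 30
(the next term ⌊1417/47^2⌋ = 0, terminating the sum). Summing: v_47(1417!) = 30 = 30.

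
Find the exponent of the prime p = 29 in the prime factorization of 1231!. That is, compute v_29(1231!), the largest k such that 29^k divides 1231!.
v_29(1231!) = 43

Legendre's formula: v_p(n!) = Σ_{k ≥ 1} ⌊n / p^k⌋. For p = 29, n = 1231, the terms are:
  ⌊1231/29^1⌋ = ⌊1231/29⌋ = 42
  ⌊1231/29^2⌋ = ⌊1231/841⌋ = 1
(the next term ⌊1231/29^3⌋ = 0, terminating the sum). Summing: v_29(1231!) = 42 + 1 = 43.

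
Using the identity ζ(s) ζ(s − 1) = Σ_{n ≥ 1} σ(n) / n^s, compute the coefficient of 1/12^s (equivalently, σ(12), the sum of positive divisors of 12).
σ(12) = 28

In the product (Σ m^0/m^s)(Σ k / k^s) = Σ (Σ_{d | n} d) / n^s, the coefficient of 1/n^s is σ(n) = Σ_{d | n} d. For n = 12, divisors are [1, 2, 3, 4, 6, 12]; summing: σ(12) = 28.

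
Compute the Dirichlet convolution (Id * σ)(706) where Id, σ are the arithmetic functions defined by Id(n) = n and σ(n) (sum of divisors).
(Id * σ)(706) = 3535

Divisors of 706: [1, 2, 353, 706]. For each d | 706:
  d = 1: Id(1) · σ(706/1) = 1 · 1062 = 1062
  d = 2: Id(2) · σ(706/2) = 2 · 354 = 708
  d = 353: Id(353) · σ(706/353) = 353 · 3 = 1059
  d = 706: Id(706) · σ(706/706) = 706 · 1 = 706
Summing: (Id * σ)(706) = 1062 + 708 + 1059 + 706 = 3535.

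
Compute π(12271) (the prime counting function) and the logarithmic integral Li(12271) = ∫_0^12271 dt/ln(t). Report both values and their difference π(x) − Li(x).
π(12271) = 1467;  Li(12271) ≈ 1489.92;  π(x) − Li(x) ≈ -22.92.

Direct count of primes ≤ 12271 gives π(12271) = 1467. Numerical evaluation of the logarithmic integral gives Li(12271) ≈ 1489.92. The difference π(x) − Li(x) ≈ -22.92 is typically negative for small/moderate x (Li(x) overestimates), though Littlewood's theorem shows this sign changes infinitely often.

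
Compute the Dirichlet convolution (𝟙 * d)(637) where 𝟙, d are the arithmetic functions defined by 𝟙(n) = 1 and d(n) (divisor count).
(𝟙 * d)(637) = 18

Divisors of 637: [1, 7, 13, 49, 91, 637]. For each d | 637:
  d = 1: 𝟙(1) · d(637/1) = 1 · 6 = 6
  d = 7: 𝟙(7) · d(637/7) = 1 · 4 = 4
  d = 13: 𝟙(13) · d(637/13) = 1 · 3 = 3
  d = 49: 𝟙(49) · d(637/49) = 1 · 2 = 2
  d = 91: 𝟙(91) · d(637/91) = 1 · 2 = 2
  d = 637: 𝟙(637) · d(637/637) = 1 · 1 = 1
Summing: (𝟙 * d)(637) = 6 + 4 + 3 + 2 + 2 + 1 = 18.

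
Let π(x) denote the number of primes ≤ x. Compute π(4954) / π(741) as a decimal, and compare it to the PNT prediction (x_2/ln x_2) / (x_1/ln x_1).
π(4954)/π(741) = 662/131 ≈ 5.0534;  PNT prediction ≈ 5.1926.

π(741) = 131 and π(4954) = 662, so π(4954)/π(741) ≈ 5.0534. The PNT-predicted ratio is (4954/ln(4954)) / (741/ln(741)) ≈ 5.1926. The two agree to within a few percent, as expected.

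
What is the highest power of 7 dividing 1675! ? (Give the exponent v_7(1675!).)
v_7(1675!) = 277

Legendre's formula: v_p(n!) = Σ_{k ≥ 1} ⌊n / p^k⌋. For p = 7, n = 1675, the terms are:
  ⌊1675/7^1⌋ = ⌊1675/7⌋ = 239
  ⌊1675/7^2⌋ = ⌊1675/49⌋ = 34
  ⌊1675/7^3⌋ = ⌊1675/343⌋ = 4
(the next term ⌊1675/7^4⌋ = 0, terminating the sum). Summing: v_7(1675!) = 239 + 34 + 4 = 277.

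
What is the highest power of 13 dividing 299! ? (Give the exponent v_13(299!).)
v_13(299!) = 24

Legendre's formula: v_p(n!) = Σ_{k ≥ 1} ⌊n / p^k⌋. For p = 13, n = 299, the terms are:
  ⌊299/13^1⌋ = ⌊299/13⌋ = 23
  ⌊299/13^2⌋ = ⌊299/169⌋ = 1
(the next term ⌊299/13^3⌋ = 0, terminating the sum). Summing: v_13(299!) = 23 + 1 = 24.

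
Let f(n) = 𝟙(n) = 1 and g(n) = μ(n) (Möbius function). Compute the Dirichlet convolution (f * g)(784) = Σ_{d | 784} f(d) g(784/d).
(𝟙 * μ)(784) = 0

Divisors of 784: [1, 2, 4, 7, 8, 14, 16, 28, 49, 56, 98, 112, 196, 392, 784]. For each d | 784:
  d = 1: 𝟙(1) · μ(784/1) = 1 · 0 = 0
  d = 2: 𝟙(2) · μ(784/2) = 1 · 0 = 0
  d = 4: 𝟙(4) · μ(784/4) = 1 · 0 = 0
  d = 7: 𝟙(7) · μ(784/7) = 1 · 0 = 0
  d = 8: 𝟙(8) · μ(784/8) = 1 · 0 = 0
  d = 14: 𝟙(14) · μ(784/14) = 1 · 0 = 0
  d = 16: 𝟙(16) · μ(784/16) = 1 · 0 = 0
  d = 28: 𝟙(28) · μ(784/28) = 1 · 0 = 0
  d = 49: 𝟙(49) · μ(784/49) = 1 · 0 = 0
  d = 56: 𝟙(56) · μ(784/56) = 1 · 1 = 1
  d = 98: 𝟙(98) · μ(784/98) = 1 · 0 = 0
  d = 112: 𝟙(112) · μ(784/112) = 1 · -1 = -1
  d = 196: 𝟙(196) · μ(784/196) = 1 · 0 = 0
  d = 392: 𝟙(392) · μ(784/392) = 1 · -1 = -1
  d = 784: 𝟙(784) · μ(784/784) = 1 · 1 = 1
Summing: (𝟙 * μ)(784) = 0 + 0 + 0 + 0 + 0 + 0 + 0 + 0 + 0 + 1 + 0 + -1 + 0 + -1 + 1 = 0.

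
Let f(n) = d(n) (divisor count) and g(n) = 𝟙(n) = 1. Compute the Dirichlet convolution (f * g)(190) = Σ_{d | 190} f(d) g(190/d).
(d * 𝟙)(190) = 27

Divisors of 190: [1, 2, 5, 10, 19, 38, 95, 190]. For each d | 190:
  d = 1: d(1) · 𝟙(190/1) = 1 · 1 = 1
  d = 2: d(2) · 𝟙(190/2) = 2 · 1 = 2
  d = 5: d(5) · 𝟙(190/5) = 2 · 1 = 2
  d = 10: d(10) · 𝟙(190/10) = 4 · 1 = 4
  d = 19: d(19) · 𝟙(190/19) = 2 · 1 = 2
  d = 38: d(38) · 𝟙(190/38) = 4 · 1 = 4
  d = 95: d(95) · 𝟙(190/95) = 4 · 1 = 4
  d = 190: d(190) · 𝟙(190/190) = 8 · 1 = 8
Summing: (d * 𝟙)(190) = 1 + 2 + 2 + 4 + 2 + 4 + 4 + 8 = 27.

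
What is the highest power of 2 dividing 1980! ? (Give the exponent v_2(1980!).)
v_2(1980!) = 1972

Legendre's formula: v_p(n!) = Σ_{k ≥ 1} ⌊n / p^k⌋. For p = 2, n = 1980, the terms are:
  ⌊1980/2^1⌋ = ⌊1980/2⌋ = 990
  ⌊1980/2^2⌋ = ⌊1980/4⌋ = 495
  ⌊1980/2^3⌋ = ⌊1980/8⌋ = 247
  ⌊1980/2^4⌋ = ⌊1980/16⌋ = 123
  ⌊1980/2^5⌋ = ⌊1980/32⌋ = 61
  ⌊1980/2^6⌋ = ⌊1980/64⌋ = 30
  ⌊1980/2^7⌋ = ⌊1980/128⌋ = 15
  ⌊1980/2^8⌋ = ⌊1980/256⌋ = 7
  ⌊1980/2^9⌋ = ⌊1980/512⌋ = 3
  ⌊1980/2^10⌋ = ⌊1980/1024⌋ = 1
(the next term ⌊1980/2^11⌋ = 0, terminating the sum). Summing: v_2(1980!) = 990 + 495 + 247 + 123 + 61 + 30 + 15 + 7 + 3 + 1 = 1972.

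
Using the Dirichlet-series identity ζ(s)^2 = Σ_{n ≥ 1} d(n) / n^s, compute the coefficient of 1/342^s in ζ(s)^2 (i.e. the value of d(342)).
d(342) = 12

ζ(s)^2 = (Σ 1/m^s)(Σ 1/k^s). The coefficient of 1/n^s in the product is the number of ordered pairs (m, k) with mk = n, which equals d(n). For n = 342, divisors are [1, 2, 3, 6, 9, 18, 19, 38, 57, 114, 171, 342], so d(342) = 12.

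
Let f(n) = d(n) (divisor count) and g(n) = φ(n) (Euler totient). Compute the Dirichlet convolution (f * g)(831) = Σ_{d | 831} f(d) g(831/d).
(d * φ)(831) = 1112

Divisors of 831: [1, 3, 277, 831]. For each d | 831:
  d = 1: d(1) · φ(831/1) = 1 · 552 = 552
  d = 3: d(3) · φ(831/3) = 2 · 276 = 552
  d = 277: d(277) · φ(831/277) = 2 · 2 = 4
  d = 831: d(831) · φ(831/831) = 4 · 1 = 4
Summing: (d * φ)(831) = 552 + 552 + 4 + 4 = 1112.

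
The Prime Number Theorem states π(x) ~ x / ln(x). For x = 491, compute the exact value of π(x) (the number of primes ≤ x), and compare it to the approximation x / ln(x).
π(491) = 94;  x/ln(x) ≈ 79.24;  relative error ≈ 15.70%.

Directly count primes up to 491: π(491) = 94. The PNT approximation gives 491/ln(491) ≈ 491/6.19644 ≈ 79.24. Relative error (π(x) − x/ln(x)) / π(x) ≈ 15.70%; the approximation is known to undercount slightly (Li(x) is a better estimate).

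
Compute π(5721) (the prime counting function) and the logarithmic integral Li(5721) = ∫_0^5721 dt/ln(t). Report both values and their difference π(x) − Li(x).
π(5721) = 753;  Li(5721) ≈ 768.26;  π(x) − Li(x) ≈ -15.26.

Direct count of primes ≤ 5721 gives π(5721) = 753. Numerical evaluation of the logarithmic integral gives Li(5721) ≈ 768.26. The difference π(x) − Li(x) ≈ -15.26 is typically negative for small/moderate x (Li(x) overestimates), though Littlewood's theorem shows this sign changes infinitely often.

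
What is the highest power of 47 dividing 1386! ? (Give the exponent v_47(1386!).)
v_47(1386!) = 29

Legendre's formula: v_p(n!) = Σ_{k ≥ 1} ⌊n / p^k⌋. For p = 47, n = 1386, the terms are:
  ⌊1386/47^1⌋ = ⌊1386/47⌋ = 29
(the next term ⌊1386/47^2⌋ = 0, terminating the sum). Summing: v_47(1386!) = 29 = 29.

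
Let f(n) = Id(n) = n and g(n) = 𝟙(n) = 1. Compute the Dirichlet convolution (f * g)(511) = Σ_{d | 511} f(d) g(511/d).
(Id * 𝟙)(511) = 592

Divisors of 511: [1, 7, 73, 511]. For each d | 511:
  d = 1: Id(1) · 𝟙(511/1) = 1 · 1 = 1
  d = 7: Id(7) · 𝟙(511/7) = 7 · 1 = 7
  d = 73: Id(73) · 𝟙(511/73) = 73 · 1 = 73
  d = 511: Id(511) · 𝟙(511/511) = 511 · 1 = 511
Summing: (Id * 𝟙)(511) = 1 + 7 + 73 + 511 = 592.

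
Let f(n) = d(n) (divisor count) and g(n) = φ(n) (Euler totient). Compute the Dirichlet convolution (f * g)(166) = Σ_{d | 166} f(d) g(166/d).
(d * φ)(166) = 252

Divisors of 166: [1, 2, 83, 166]. For each d | 166:
  d = 1: d(1) · φ(166/1) = 1 · 82 = 82
  d = 2: d(2) · φ(166/2) = 2 · 82 = 164
  d = 83: d(83) · φ(166/83) = 2 · 1 = 2
  d = 166: d(166) · φ(166/166) = 4 · 1 = 4
Summing: (d * φ)(166) = 82 + 164 + 2 + 4 = 252.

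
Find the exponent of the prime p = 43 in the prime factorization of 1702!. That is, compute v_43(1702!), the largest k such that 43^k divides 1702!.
v_43(1702!) = 39

Legendre's formula: v_p(n!) = Σ_{k ≥ 1} ⌊n / p^k⌋. For p = 43, n = 1702, the terms are:
  ⌊1702/43^1⌋ = ⌊1702/43⌋ = 39
(the next term ⌊1702/43^2⌋ = 0, terminating the sum). Summing: v_43(1702!) = 39 = 39.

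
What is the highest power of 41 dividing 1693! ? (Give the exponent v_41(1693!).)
v_41(1693!) = 42

Legendre's formula: v_p(n!) = Σ_{k ≥ 1} ⌊n / p^k⌋. For p = 41, n = 1693, the terms are:
  ⌊1693/41^1⌋ = ⌊1693/41⌋ = 41
  ⌊1693/41^2⌋ = ⌊1693/1681⌋ = 1
(the next term ⌊1693/41^3⌋ = 0, terminating the sum). Summing: v_41(1693!) = 41 + 1 = 42.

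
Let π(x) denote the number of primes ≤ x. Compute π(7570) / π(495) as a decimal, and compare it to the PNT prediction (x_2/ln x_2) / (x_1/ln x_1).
π(7570)/π(495) = 960/94 ≈ 10.2128;  PNT prediction ≈ 10.6232.

π(495) = 94 and π(7570) = 960, so π(7570)/π(495) ≈ 10.2128. The PNT-predicted ratio is (7570/ln(7570)) / (495/ln(495)) ≈ 10.6232. The two agree to within a few percent, as expected.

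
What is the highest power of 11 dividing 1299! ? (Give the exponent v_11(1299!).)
v_11(1299!) = 128

Legendre's formula: v_p(n!) = Σ_{k ≥ 1} ⌊n / p^k⌋. For p = 11, n = 1299, the terms are:
  ⌊1299/11^1⌋ = ⌊1299/11⌋ = 118
  ⌊1299/11^2⌋ = ⌊1299/121⌋ = 10
(the next term ⌊1299/11^3⌋ = 0, terminating the sum). Summing: v_11(1299!) = 118 + 10 = 128.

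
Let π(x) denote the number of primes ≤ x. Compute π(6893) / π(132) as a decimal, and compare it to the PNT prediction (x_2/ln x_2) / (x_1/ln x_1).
π(6893)/π(132) = 886/32 ≈ 27.6875;  PNT prediction ≈ 28.8494.

π(132) = 32 and π(6893) = 886, so π(6893)/π(132) ≈ 27.6875. The PNT-predicted ratio is (6893/ln(6893)) / (132/ln(132)) ≈ 28.8494. The two agree to within a few percent, as expected.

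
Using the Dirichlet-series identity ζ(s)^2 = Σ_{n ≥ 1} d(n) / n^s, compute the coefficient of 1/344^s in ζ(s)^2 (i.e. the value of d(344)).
d(344) = 8

ζ(s)^2 = (Σ 1/m^s)(Σ 1/k^s). The coefficient of 1/n^s in the product is the number of ordered pairs (m, k) with mk = n, which equals d(n). For n = 344, divisors are [1, 2, 4, 8, 43, 86, 172, 344], so d(344) = 8.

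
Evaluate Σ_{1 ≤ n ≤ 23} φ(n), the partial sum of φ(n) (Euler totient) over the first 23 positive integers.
Σ_{n ≤ 23} φ(n) = 172

Compute φ(n) for each 1 ≤ n ≤ 23: φ(1) = 1, φ(2) = 1, φ(3) = 2, φ(4) = 2, φ(5) = 4, φ(6) = 2, φ(7) = 6, φ(8) = 4, φ(9) = 6, φ(10) = 4, φ(11) = 10, φ(12) = 4, φ(13) = 12, φ(14) = 6, φ(15) = 8, φ(16) = 8, φ(17) = 16, φ(18) = 6, φ(19) = 18, φ(20) = 8, φ(21) = 12, φ(22) = 10, φ(23) = 22. Summing all 23 values: 172. (Average order: Σ_{n ≤ x} φ(n) ~ (3/π²) x². For x = 23, (3/π²)·23² ≈ 160.80.)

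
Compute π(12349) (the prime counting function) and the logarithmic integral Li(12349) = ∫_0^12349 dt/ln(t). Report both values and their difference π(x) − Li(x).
π(12349) = 1475;  Li(12349) ≈ 1498.20;  π(x) − Li(x) ≈ -23.20.

Direct count of primes ≤ 12349 gives π(12349) = 1475. Numerical evaluation of the logarithmic integral gives Li(12349) ≈ 1498.20. The difference π(x) − Li(x) ≈ -23.20 is typically negative for small/moderate x (Li(x) overestimates), though Littlewood's theorem shows this sign changes infinitely often.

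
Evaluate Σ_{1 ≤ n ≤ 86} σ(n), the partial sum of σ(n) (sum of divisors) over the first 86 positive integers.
Σ_{n ≤ 86} σ(n) = 6109

Compute σ(n) for each 1 ≤ n ≤ 86: σ(1) = 1, σ(2) = 3, σ(3) = 4, σ(4) = 7, σ(5) = 6, σ(6) = 12, σ(7) = 8, σ(8) = 15, σ(9) = 13, σ(10) = 18, σ(11) = 12, σ(12) = 28, σ(13) = 14, σ(14) = 24, σ(15) = 24, σ(16) = 31, σ(17) = 18, σ(18) = 39, σ(19) = 20, σ(20) = 42, σ(21) = 32, σ(22) = 36, σ(23) = 24, σ(24) = 60, σ(25) = 31, σ(26) = 42, σ(27) = 40, σ(28) = 56, σ(29) = 30, σ(30) = 72, σ(31) = 32, σ(32) = 63, σ(33) = 48, σ(34) = 54, σ(35) = 48, σ(36) = 91, σ(37) = 38, σ(38) = 60, σ(39) = 56, σ(40) = 90, σ(41) = 42, σ(42) = 96, σ(43) = 44, σ(44) = 84, σ(45) = 78, σ(46) = 72, σ(47) = 48, σ(48) = 124, σ(49) = 57, σ(50) = 93, σ(51) = 72, σ(52) = 98, σ(53) = 54, σ(54) = 120, σ(55) = 72, σ(56) = 120, σ(57) = 80, σ(58) = 90, σ(59) = 60, σ(60) = 168, σ(61) = 62, σ(62) = 96, σ(63) = 104, σ(64) = 127, σ(65) = 84, σ(66) = 144, σ(67) = 68, σ(68) = 126, σ(69) = 96, σ(70) = 144, σ(71) = 72, σ(72) = 195, σ(73) = 74, σ(74) = 114, σ(75) = 124, σ(76) = 140, σ(77) = 96, σ(78) = 168, σ(79) = 80, σ(80) = 186, σ(81) = 121, σ(82) = 126, σ(83) = 84, σ(84) = 224, σ(85) = 108, σ(86) = 132. Summing all 86 values: 6109. (Average order: Σ_{n ≤ x} σ(n) ~ (π²/12) x². For x = 86, (π²/12)·86² ≈ 6082.97.)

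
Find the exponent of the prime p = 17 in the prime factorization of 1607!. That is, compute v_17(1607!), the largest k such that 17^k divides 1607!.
v_17(1607!) = 99

Legendre's formula: v_p(n!) = Σ_{k ≥ 1} ⌊n / p^k⌋. For p = 17, n = 1607, the terms are:
  ⌊1607/17^1⌋ = ⌊1607/17⌋ = 94
  ⌊1607/17^2⌋ = ⌊1607/289⌋ = 5
(the next term ⌊1607/17^3⌋ = 0, terminating the sum). Summing: v_17(1607!) = 94 + 5 = 99.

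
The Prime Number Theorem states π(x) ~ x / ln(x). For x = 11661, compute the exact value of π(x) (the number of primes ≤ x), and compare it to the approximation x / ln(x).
π(11661) = 1400;  x/ln(x) ≈ 1245.30;  relative error ≈ 11.05%.

Directly count primes up to 11661: π(11661) = 1400. The PNT approximation gives 11661/ln(11661) ≈ 11661/9.36401 ≈ 1245.30. Relative error (π(x) − x/ln(x)) / π(x) ≈ 11.05%; the approximation is known to undercount slightly (Li(x) is a better estimate).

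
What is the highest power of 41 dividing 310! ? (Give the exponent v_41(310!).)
v_41(310!) = 7

Legendre's formula: v_p(n!) = Σ_{k ≥ 1} ⌊n / p^k⌋. For p = 41, n = 310, the terms are:
  ⌊310/41^1⌋ = ⌊310/41⌋ = 7
(the next term ⌊310/41^2⌋ = 0, terminating the sum). Summing: v_41(310!) = 7 = 7.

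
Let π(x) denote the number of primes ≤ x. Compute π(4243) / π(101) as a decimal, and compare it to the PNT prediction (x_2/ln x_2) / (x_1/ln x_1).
π(4243)/π(101) = 582/26 ≈ 22.3846;  PNT prediction ≈ 23.2108.

π(101) = 26 and π(4243) = 582, so π(4243)/π(101) ≈ 22.3846. The PNT-predicted ratio is (4243/ln(4243)) / (101/ln(101)) ≈ 23.2108. The two agree to within a few percent, as expected.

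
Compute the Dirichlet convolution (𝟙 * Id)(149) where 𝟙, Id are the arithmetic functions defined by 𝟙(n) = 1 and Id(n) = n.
(𝟙 * Id)(149) = 150

Divisors of 149: [1, 149]. For each d | 149:
  d = 1: 𝟙(1) · Id(149/1) = 1 · 149 = 149
  d = 149: 𝟙(149) · Id(149/149) = 1 · 1 = 1
Summing: (𝟙 * Id)(149) = 149 + 1 = 150.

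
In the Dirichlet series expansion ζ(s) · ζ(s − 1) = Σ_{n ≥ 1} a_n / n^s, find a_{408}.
σ(408) = 1080

In the product (Σ m^0/m^s)(Σ k / k^s) = Σ (Σ_{d | n} d) / n^s, the coefficient of 1/n^s is σ(n) = Σ_{d | n} d. For n = 408, divisors are [1, 2, 3, 4, 6, 8, 12, 17, 24, 34, 51, 68, 102, 136, 204, 408]; summing: σ(408) = 1080.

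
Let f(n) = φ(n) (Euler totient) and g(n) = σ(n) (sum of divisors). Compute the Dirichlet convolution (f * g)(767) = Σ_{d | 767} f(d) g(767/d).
(φ * σ)(767) = 3068

Divisors of 767: [1, 13, 59, 767]. For each d | 767:
  d = 1: φ(1) · σ(767/1) = 1 · 840 = 840
  d = 13: φ(13) · σ(767/13) = 12 · 60 = 720
  d = 59: φ(59) · σ(767/59) = 58 · 14 = 812
  d = 767: φ(767) · σ(767/767) = 696 · 1 = 696
Summing: (φ * σ)(767) = 840 + 720 + 812 + 696 = 3068.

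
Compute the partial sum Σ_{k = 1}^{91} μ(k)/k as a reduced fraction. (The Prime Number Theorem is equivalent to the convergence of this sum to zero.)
Σ μ(k)/k = 226361852224483257830288188126621/23768741896345550770650537601358310

Values of μ(k) for 1 ≤ k ≤ 91: μ(1) = 1, μ(2) = -1, μ(3) = -1, μ(5) = -1, μ(6) = 1, μ(7) = -1, μ(10) = 1, μ(11) = -1, μ(13) = -1, μ(14) = 1, μ(15) = 1, μ(17) = -1, μ(19) = -1, μ(21) = 1, μ(22) = 1, μ(23) = -1, μ(26) = 1, μ(29) = -1, μ(30) = -1, μ(31) = -1, μ(33) = 1, μ(34) = 1, μ(35) = 1, μ(37) = -1, μ(38) = 1, μ(39) = 1, μ(41) = -1, μ(42) = -1, μ(43) = -1, μ(46) = 1, μ(47) = -1, μ(51) = 1, μ(53) = -1, μ(55) = 1, μ(57) = 1, μ(58) = 1, μ(59) = -1, μ(61) = -1, μ(62) = 1, μ(65) = 1, μ(66) = -1, μ(67) = -1, μ(69) = 1, μ(70) = -1, μ(71) = -1, μ(73) = -1, μ(74) = 1, μ(77) = 1, μ(78) = -1, μ(79) = -1, μ(82) = 1, μ(83) = -1, μ(85) = 1, μ(86) = 1, μ(87) = 1, μ(89) = -1, μ(91) = 1, with μ = 0 on non-squarefree integers. Summing μ(k)/k for k where μ(k) ≠ 0 gives 226361852224483257830288188126621/23768741896345550770650537601358310 ≈ 0.0095. (PNT ⟺ this sum → 0 as n → ∞.)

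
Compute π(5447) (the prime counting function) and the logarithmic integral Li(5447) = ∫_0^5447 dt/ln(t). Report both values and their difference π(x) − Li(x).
π(5447) = 720;  Li(5447) ≈ 736.50;  π(x) − Li(x) ≈ -16.50.

Direct count of primes ≤ 5447 gives π(5447) = 720. Numerical evaluation of the logarithmic integral gives Li(5447) ≈ 736.50. The difference π(x) − Li(x) ≈ -16.50 is typically negative for small/moderate x (Li(x) overestimates), though Littlewood's theorem shows this sign changes infinitely often.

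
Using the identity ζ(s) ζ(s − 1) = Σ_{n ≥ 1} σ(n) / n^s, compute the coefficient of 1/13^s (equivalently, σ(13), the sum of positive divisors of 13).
σ(13) = 14

In the product (Σ m^0/m^s)(Σ k / k^s) = Σ (Σ_{d | n} d) / n^s, the coefficient of 1/n^s is σ(n) = Σ_{d | n} d. For n = 13, divisors are [1, 13]; summing: σ(13) = 14.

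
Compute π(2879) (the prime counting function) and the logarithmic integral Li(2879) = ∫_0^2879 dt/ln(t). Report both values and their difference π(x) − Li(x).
π(2879) = 417;  Li(2879) ≈ 427.61;  π(x) − Li(x) ≈ -10.61.

Direct count of primes ≤ 2879 gives π(2879) = 417. Numerical evaluation of the logarithmic integral gives Li(2879) ≈ 427.61. The difference π(x) − Li(x) ≈ -10.61 is typically negative for small/moderate x (Li(x) overestimates), though Littlewood's theorem shows this sign changes infinitely often.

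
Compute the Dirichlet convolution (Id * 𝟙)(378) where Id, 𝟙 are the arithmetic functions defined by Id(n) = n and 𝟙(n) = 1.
(Id * 𝟙)(378) = 960

Divisors of 378: [1, 2, 3, 6, 7, 9, 14, 18, 21, 27, 42, 54, 63, 126, 189, 378]. For each d | 378:
  d = 1: Id(1) · 𝟙(378/1) = 1 · 1 = 1
  d = 2: Id(2) · 𝟙(378/2) = 2 · 1 = 2
  d = 3: Id(3) · 𝟙(378/3) = 3 · 1 = 3
  d = 6: Id(6) · 𝟙(378/6) = 6 · 1 = 6
  d = 7: Id(7) · 𝟙(378/7) = 7 · 1 = 7
  d = 9: Id(9) · 𝟙(378/9) = 9 · 1 = 9
  d = 14: Id(14) · 𝟙(378/14) = 14 · 1 = 14
  d = 18: Id(18) · 𝟙(378/18) = 18 · 1 = 18
  d = 21: Id(21) · 𝟙(378/21) = 21 · 1 = 21
  d = 27: Id(27) · 𝟙(378/27) = 27 · 1 = 27
  d = 42: Id(42) · 𝟙(378/42) = 42 · 1 = 42
  d = 54: Id(54) · 𝟙(378/54) = 54 · 1 = 54
  d = 63: Id(63) · 𝟙(378/63) = 63 · 1 = 63
  d = 126: Id(126) · 𝟙(378/126) = 126 · 1 = 126
  d = 189: Id(189) · 𝟙(378/189) = 189 · 1 = 189
  d = 378: Id(378) · 𝟙(378/378) = 378 · 1 = 378
Summing: (Id * 𝟙)(378) = 1 + 2 + 3 + 6 + 7 + 9 + 14 + 18 + 21 + 27 + 42 + 54 + 63 + 126 + 189 + 378 = 960.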